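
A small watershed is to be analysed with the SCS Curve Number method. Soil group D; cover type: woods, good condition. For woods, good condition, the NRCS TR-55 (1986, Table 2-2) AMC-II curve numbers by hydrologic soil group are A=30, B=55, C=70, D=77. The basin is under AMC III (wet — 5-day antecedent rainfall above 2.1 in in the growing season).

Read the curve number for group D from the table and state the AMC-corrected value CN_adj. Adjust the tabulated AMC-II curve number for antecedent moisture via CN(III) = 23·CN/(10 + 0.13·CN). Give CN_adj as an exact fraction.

CN_adj = 7700/87 ≈ 88.506

NRCS table: woods, good condition, soil group D → CN(II) = 77
Wet (AMC III): CN(III) = 23·77/(10 + 0.13·77) = 1771/(2001/100) = 7700/87 ≈ 88.506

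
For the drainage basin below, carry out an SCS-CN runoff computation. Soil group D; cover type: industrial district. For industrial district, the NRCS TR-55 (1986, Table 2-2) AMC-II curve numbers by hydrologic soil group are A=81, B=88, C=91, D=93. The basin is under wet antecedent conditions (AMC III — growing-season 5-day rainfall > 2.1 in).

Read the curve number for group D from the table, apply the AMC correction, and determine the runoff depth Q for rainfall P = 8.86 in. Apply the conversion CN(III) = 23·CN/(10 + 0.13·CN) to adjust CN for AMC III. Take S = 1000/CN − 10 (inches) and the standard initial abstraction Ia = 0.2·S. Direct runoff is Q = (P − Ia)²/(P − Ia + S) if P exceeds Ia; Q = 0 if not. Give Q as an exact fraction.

Q = 884685092929/104337960150 in ≈ 8.479 in

NRCS table: industrial district, soil group D → CN(II) = 93
Adjust CN=93 to AMC III: 23·93/(10 + 0.13·93) → 2139 ÷ (2209/100) = 213900/2209 ≈ 96.831
Retention S: 1000/CN − 10 with CN=96.831 → S = 700/2139 ≈ 0.327 in
Initial abstraction Ia = S/5 = (700/2139)/5 = 140/2139 ≈ 0.065 in
Excess rainfall: 8.860 − 0.065 = 8.795 in; P > Ia so Q > 0
Q: (940577/106950)² ÷ (975577/106950) = 884685092929/104337960150 in (≈ 8.479 in)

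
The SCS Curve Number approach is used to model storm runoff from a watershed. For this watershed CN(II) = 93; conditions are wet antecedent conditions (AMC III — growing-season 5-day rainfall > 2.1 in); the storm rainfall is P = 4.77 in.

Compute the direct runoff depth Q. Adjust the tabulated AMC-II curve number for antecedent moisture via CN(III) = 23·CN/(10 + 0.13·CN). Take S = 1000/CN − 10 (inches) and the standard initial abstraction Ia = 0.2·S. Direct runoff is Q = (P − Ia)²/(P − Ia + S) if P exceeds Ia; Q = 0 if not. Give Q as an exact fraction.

Q = 1012645727809/230221211700 in ≈ 4.399 in

Wet (AMC III): CN(III) = 23·93/(10 + 0.13·93) = 2139/(2209/100) = 213900/2209 ≈ 96.831
S = 1000/(213900/2209) − 10 = 700/2139 in ≈ 0.327 in
Initial abstraction Ia = S/5 = (700/2139)/5 = 140/2139 ≈ 0.065 in
P − Ia = 4.770 − 0.065 = 1006303/213900 ≈ 4.705 in (> 0, runoff occurs)
Q = (1006303/213900)²/((1006303/213900) + 700/2139) = (1012645727809/45753210000)/(1076303/213900) = 1012645727809/230221211700 in ≈ 4.399 in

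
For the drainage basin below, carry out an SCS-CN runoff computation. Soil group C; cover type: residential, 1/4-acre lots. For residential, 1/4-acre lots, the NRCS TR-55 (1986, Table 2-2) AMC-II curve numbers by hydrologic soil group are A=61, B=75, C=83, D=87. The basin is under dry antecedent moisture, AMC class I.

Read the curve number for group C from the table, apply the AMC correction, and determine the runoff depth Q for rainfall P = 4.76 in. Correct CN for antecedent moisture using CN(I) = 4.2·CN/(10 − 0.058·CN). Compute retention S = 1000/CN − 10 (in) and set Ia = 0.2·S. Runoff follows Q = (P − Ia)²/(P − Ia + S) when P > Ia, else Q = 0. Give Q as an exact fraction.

Q = 1599859817/967408575 in ≈ 1.654 in

NRCS table: residential, 1/4-acre lots, soil group C → CN(II) = 83
Adjust CN=83 to AMC I: 4.2·83/(10 − 0.058·83) → (1743/5) ÷ (2593/500) = 174300/2593 ≈ 67.219
S = 1000/(174300/2593) − 10 = 8500/1743 in ≈ 4.877 in
Ia = 0.2S: 0.2·4.877 = 0.975 in (exactly 1700/1743)
Excess rainfall: 4.760 − 0.975 = 3.785 in; P > Ia so Q > 0
Runoff Q = (P−Ia)²/(P−Ia+S) = (3.785)²/(3.785+4.877) = 1599859817/967408575 ≈ 1.654 in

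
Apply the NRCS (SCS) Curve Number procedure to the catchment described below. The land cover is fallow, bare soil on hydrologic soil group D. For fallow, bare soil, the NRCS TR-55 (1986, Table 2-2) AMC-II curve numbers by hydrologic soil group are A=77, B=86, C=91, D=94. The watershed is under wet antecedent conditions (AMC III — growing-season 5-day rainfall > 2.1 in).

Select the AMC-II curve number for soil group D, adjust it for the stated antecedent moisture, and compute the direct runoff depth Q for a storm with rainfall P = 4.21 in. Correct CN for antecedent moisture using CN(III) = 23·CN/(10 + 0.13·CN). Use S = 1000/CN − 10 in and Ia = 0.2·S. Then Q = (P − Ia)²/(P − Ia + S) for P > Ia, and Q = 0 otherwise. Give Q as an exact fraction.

NRCS table: fallow, bare soil, soil group D → CN(II) = 94
CN(III) from CN(II)=94: (23·94)/(10 + 0.13·94) = 108100/1111 ≈ 97.300
Retention S: 1000/CN − 10 with CN=97.300 → S = 300/1081 ≈ 0.278 in
Ia = 0.2·(300/1081) = 60/1081 in ≈ 0.056 in
P − Ia = 4.210 − 0.056 = 449101/108100 ≈ 4.154 in (> 0, runoff occurs)
Q: (449101/108100)² ÷ (479101/108100) = 201691708201/51790818100 in (≈ 3.894 in)

Q = 201691708201/51790818100 in ≈ 3.894 in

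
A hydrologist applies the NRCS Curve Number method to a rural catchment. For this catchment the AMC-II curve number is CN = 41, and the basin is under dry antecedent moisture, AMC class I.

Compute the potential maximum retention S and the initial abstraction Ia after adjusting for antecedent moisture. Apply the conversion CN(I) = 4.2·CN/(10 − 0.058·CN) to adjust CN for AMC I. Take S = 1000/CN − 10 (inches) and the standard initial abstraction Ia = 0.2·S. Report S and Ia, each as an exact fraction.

Dry (AMC I): CN(I) = 4.2·41/(10 − 0.058·41) = (861/5)/(3811/500) = 86100/3811 ≈ 22.592
Retention S: 1000/CN − 10 with CN=22.592 → S = 29500/861 ≈ 34.262 in
Ia = 0.2·(29500/861) = 5900/861 in ≈ 6.852 in

S = 29500/861 in ≈ 34.262 in; Ia = 5900/861 in ≈ 6.852 in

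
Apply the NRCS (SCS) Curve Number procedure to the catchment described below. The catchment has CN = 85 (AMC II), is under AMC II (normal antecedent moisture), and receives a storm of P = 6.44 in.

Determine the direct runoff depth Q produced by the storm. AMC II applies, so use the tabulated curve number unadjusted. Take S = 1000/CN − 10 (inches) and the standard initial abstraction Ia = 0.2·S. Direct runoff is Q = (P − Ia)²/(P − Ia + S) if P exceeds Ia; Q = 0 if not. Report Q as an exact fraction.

AMC II — tabulated CN = 85 applies directly.
Max retention: S = 1000/85 − 10 = 30/17 in (≈ 1.765 in)
Ia = 0.2S: 0.2·1.765 = 0.353 in (exactly 6/17)
Since P=6.440 > Ia=0.353: effective rainfall P−Ia = 2587/425 in
Q = (2587/425)²/((2587/425) + 30/17) = (6692569/180625)/(3337/425) = 6692569/1418225 in ≈ 4.719 in

Q = 6692569/1418225 in ≈ 4.719 in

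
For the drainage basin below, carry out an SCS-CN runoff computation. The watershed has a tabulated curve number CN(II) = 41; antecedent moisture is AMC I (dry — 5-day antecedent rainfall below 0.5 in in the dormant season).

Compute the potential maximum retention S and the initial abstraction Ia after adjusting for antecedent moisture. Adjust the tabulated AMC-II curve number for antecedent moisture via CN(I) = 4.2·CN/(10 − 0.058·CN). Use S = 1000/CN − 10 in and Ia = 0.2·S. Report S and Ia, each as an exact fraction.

Adjust CN=41 to AMC I: 4.2·41/(10 − 0.058·41) → (861/5) ÷ (3811/500) = 86100/3811 ≈ 22.592
S = 1000/(86100/3811) − 10 = 29500/861 in ≈ 34.262 in
Ia = 0.2S: 0.2·34.262 = 6.852 in (exactly 5900/861)

S = 29500/861 in ≈ 34.262 in; Ia = 5900/861 in ≈ 6.852 in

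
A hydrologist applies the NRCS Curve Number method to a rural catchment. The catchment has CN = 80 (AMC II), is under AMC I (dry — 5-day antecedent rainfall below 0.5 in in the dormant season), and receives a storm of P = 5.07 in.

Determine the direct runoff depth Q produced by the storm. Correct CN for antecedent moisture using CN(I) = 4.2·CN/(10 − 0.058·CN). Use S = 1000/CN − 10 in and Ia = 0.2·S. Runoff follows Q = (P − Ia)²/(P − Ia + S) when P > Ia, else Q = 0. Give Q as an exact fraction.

Adjust CN=80 to AMC I: 4.2·80/(10 − 0.058·80) → 336 ÷ (134/25) = 4200/67 ≈ 62.687
S = 1000/(4200/67) − 10 = 125/21 in ≈ 5.952 in
Ia = 0.2S: 0.2·5.952 = 1.190 in (exactly 25/21)
P − Ia = 5.070 − 1.190 = 8147/2100 ≈ 3.880 in (> 0, runoff occurs)
Q: (8147/2100)² ÷ (20647/2100) = 66373609/43358700 in (≈ 1.531 in)

Q = 66373609/43358700 in ≈ 1.531 in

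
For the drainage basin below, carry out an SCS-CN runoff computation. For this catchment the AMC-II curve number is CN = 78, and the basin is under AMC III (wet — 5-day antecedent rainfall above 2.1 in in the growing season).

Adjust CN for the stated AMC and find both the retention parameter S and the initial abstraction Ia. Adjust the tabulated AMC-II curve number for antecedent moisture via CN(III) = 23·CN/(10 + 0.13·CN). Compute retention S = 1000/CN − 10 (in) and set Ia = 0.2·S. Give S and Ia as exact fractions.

S = 1100/897 in ≈ 1.226 in; Ia = 220/897 in ≈ 0.245 in

Wet (AMC III): CN(III) = 23·78/(10 + 0.13·78) = 1794/(1007/50) = 89700/1007 ≈ 89.076
Max retention: S = 1000/(89700/1007) − 10 = 1100/897 in (≈ 1.226 in)
Initial abstraction Ia = S/5 = (1100/897)/5 = 220/897 ≈ 0.245 in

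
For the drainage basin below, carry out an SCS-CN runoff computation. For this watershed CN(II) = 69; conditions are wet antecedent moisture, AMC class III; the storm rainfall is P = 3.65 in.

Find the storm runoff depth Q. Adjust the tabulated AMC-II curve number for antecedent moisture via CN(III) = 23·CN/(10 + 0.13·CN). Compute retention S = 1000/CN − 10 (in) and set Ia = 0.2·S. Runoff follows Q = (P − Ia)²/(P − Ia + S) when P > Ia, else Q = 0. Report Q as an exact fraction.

Wet (AMC III): CN(III) = 23·69/(10 + 0.13·69) = 1587/(1897/100) = 158700/1897 ≈ 83.658
S = 1000/(158700/1897) − 10 = 3100/1587 in ≈ 1.953 in
Initial abstraction Ia = S/5 = (3100/1587)/5 = 620/1587 ≈ 0.391 in
Excess rainfall: 3.650 − 0.391 = 3.259 in; P > Ia so Q > 0
Runoff Q = (P−Ia)²/(P−Ia+S) = (3.259)²/(3.259+1.953) = 10702109401/5251414740 ≈ 2.038 in

Q = 10702109401/5251414740 in ≈ 2.038 in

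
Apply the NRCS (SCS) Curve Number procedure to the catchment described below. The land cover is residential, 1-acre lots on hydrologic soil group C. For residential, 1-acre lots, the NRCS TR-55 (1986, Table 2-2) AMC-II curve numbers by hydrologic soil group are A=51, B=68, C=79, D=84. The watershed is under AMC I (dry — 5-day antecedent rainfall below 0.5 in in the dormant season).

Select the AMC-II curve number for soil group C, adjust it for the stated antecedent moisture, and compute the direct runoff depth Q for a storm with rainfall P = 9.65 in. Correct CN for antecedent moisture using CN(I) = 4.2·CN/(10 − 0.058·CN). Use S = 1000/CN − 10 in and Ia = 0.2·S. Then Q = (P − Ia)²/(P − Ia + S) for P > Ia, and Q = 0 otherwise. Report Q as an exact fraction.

Q = 175483009/36730260 in ≈ 4.778 in

NRCS table: residential, 1-acre lots, soil group C → CN(II) = 79
Dry (AMC I): CN(I) = 4.2·79/(10 − 0.058·79) = (1659/5)/(2709/500) = 7900/129 ≈ 61.240
Retention S: 1000/CN − 10 with CN=61.240 → S = 500/79 ≈ 6.329 in
Initial abstraction Ia = S/5 = (500/79)/5 = 100/79 ≈ 1.266 in
Since P=9.650 > Ia=1.266: effective rainfall P−Ia = 13247/1580 in
Runoff Q = (P−Ia)²/(P−Ia+S) = (8.384)²/(8.384+6.329) = 175483009/36730260 ≈ 4.778 in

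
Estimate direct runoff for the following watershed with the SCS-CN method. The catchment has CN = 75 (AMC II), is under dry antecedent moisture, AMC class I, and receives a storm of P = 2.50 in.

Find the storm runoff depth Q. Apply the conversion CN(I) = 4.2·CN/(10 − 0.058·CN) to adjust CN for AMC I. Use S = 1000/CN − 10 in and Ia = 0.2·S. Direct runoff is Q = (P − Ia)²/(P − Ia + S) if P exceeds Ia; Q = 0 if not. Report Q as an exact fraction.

Q = 2645/28098 in ≈ 0.094 in

Dry (AMC I): CN(I) = 4.2·75/(10 − 0.058·75) = 315/(113/20) = 6300/113 ≈ 55.752
S = 1000/(6300/113) − 10 = 500/63 in ≈ 7.937 in
Ia = 0.2S: 0.2·7.937 = 1.587 in (exactly 100/63)
Since P=2.500 > Ia=1.587: effective rainfall P−Ia = 115/126 in
Q: (115/126)² ÷ (1115/126) = 2645/28098 in (≈ 0.094 in)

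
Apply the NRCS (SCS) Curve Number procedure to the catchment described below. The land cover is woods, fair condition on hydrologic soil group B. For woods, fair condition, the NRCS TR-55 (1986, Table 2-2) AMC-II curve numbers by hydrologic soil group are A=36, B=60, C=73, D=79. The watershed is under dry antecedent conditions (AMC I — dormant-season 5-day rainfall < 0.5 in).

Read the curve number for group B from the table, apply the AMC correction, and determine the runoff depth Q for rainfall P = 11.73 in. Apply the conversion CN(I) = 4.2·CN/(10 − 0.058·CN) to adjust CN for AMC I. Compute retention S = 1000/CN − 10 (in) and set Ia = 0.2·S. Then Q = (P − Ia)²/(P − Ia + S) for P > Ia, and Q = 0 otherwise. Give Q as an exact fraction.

NRCS table: woods, fair condition, soil group B → CN(II) = 60
Adjust CN=60 to AMC I: 4.2·60/(10 − 0.058·60) → 252 ÷ (163/25) = 6300/163 ≈ 38.650
Retention S: 1000/CN − 10 with CN=38.650 → S = 1000/63 ≈ 15.873 in
Initial abstraction Ia = S/5 = (1000/63)/5 = 200/63 ≈ 3.175 in
Since P=11.730 > Ia=3.175: effective rainfall P−Ia = 53899/6300 in
Q = (53899/6300)²/((53899/6300) + 1000/63) = (2905102201/39690000)/(153899/6300) = 2905102201/969563700 in ≈ 2.996 in

Q = 2905102201/969563700 in ≈ 2.996 in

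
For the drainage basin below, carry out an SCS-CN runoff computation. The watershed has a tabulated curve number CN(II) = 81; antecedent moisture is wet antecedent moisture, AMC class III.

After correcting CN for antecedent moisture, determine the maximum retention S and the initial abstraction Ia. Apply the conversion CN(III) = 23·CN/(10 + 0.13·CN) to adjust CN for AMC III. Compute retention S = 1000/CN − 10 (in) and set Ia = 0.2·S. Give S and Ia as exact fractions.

Adjust CN=81 to AMC III: 23·81/(10 + 0.13·81) → 1863 ÷ (2053/100) = 186300/2053 ≈ 90.745
Retention S: 1000/CN − 10 with CN=90.745 → S = 1900/1863 ≈ 1.020 in
Ia = 0.2·(1900/1863) = 380/1863 in ≈ 0.204 in

S = 1900/1863 in ≈ 1.020 in; Ia = 380/1863 in ≈ 0.204 in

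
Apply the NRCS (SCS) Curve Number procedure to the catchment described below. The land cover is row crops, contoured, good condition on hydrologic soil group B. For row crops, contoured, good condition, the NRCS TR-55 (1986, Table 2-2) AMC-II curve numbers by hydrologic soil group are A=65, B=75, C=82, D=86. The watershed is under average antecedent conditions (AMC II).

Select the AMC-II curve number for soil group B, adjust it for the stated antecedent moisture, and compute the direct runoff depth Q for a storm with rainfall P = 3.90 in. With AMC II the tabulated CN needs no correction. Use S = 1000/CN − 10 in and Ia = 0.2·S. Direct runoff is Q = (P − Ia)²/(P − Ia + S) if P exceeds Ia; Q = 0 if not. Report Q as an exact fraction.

NRCS table: row crops, contoured, good condition, soil group B → CN(II) = 75
AMC II — tabulated CN = 75 applies directly.
Retention S: 1000/CN − 10 with CN=75.000 → S = 10/3 ≈ 3.333 in
Initial abstraction Ia = S/5 = (10/3)/5 = 2/3 ≈ 0.667 in
Since P=3.900 > Ia=0.667: effective rainfall P−Ia = 97/30 in
Q = (97/30)²/((97/30) + 10/3) = (9409/900)/(197/30) = 9409/5910 in ≈ 1.592 in

Q = 9409/5910 in ≈ 1.592 in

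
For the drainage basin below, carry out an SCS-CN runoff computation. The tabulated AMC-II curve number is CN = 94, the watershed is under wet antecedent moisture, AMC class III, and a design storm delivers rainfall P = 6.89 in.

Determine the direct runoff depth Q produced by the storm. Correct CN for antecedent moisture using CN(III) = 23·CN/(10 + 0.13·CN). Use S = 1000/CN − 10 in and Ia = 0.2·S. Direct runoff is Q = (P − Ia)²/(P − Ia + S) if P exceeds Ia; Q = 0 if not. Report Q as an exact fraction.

Q = 545838738481/83108252900 in ≈ 6.568 in

Adjust CN=94 to AMC III: 23·94/(10 + 0.13·94) → 2162 ÷ (1111/50) = 108100/1111 ≈ 97.300
Max retention: S = 1000/(108100/1111) − 10 = 300/1081 in (≈ 0.278 in)
Ia = 0.2S: 0.2·0.278 = 0.056 in (exactly 60/1081)
Since P=6.890 > Ia=0.056: effective rainfall P−Ia = 738809/108100 in
Runoff Q = (P−Ia)²/(P−Ia+S) = (6.834)²/(6.834+0.278) = 545838738481/83108252900 ≈ 6.568 in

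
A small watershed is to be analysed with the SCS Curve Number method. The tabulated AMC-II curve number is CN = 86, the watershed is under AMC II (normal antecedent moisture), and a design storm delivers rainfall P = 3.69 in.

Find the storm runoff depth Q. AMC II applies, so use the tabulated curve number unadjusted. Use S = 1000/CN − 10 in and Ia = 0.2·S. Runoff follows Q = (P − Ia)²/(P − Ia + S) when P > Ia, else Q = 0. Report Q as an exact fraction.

Average conditions: CN = 86 (no AMC adjustment).
S = 1000/86 − 10 = 70/43 in ≈ 1.628 in
Ia = 0.2·(70/43) = 14/43 in ≈ 0.326 in
Since P=3.690 > Ia=0.326: effective rainfall P−Ia = 14467/4300 in
Runoff Q = (P−Ia)²/(P−Ia+S) = (3.364)²/(3.364+1.628) = 209294089/92308100 ≈ 2.267 in

Q = 209294089/92308100 in ≈ 2.267 in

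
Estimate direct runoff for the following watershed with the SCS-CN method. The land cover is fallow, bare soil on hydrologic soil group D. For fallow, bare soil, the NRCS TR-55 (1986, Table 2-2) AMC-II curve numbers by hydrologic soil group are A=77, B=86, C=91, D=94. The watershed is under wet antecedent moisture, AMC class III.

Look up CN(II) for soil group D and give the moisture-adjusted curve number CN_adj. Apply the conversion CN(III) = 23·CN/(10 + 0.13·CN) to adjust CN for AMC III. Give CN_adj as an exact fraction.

CN_adj = 108100/1111 ≈ 97.300

NRCS table: fallow, bare soil, soil group D → CN(II) = 94
CN(III) from CN(II)=94: (23·94)/(10 + 0.13·94) = 108100/1111 ≈ 97.300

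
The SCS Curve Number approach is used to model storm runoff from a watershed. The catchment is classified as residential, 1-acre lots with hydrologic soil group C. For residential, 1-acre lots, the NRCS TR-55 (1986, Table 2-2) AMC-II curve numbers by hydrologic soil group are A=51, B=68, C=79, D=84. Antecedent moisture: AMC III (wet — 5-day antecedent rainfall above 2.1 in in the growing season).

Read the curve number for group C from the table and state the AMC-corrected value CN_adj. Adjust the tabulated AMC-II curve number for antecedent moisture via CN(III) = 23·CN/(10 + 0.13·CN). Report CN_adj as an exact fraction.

NRCS table: residential, 1-acre lots, soil group C → CN(II) = 79
Wet (AMC III): CN(III) = 23·79/(10 + 0.13·79) = 1817/(2027/100) = 181700/2027 ≈ 89.640

CN_adj = 181700/2027 ≈ 89.640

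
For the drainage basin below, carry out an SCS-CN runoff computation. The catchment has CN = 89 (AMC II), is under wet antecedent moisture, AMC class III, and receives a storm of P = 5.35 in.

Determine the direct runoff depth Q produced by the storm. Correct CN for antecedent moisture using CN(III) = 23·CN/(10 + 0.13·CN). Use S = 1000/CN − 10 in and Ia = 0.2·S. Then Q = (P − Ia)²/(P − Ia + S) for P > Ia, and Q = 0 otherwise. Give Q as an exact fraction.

Adjust CN=89 to AMC III: 23·89/(10 + 0.13·89) → 2047 ÷ (2157/100) = 204700/2157 ≈ 94.900
Max retention: S = 1000/(204700/2157) − 10 = 1100/2047 in (≈ 0.537 in)
Ia = 0.2·(1100/2047) = 220/2047 in ≈ 0.107 in
Excess rainfall: 5.350 − 0.107 = 5.243 in; P > Ia so Q > 0
Q = (214629/40940)²/((214629/40940) + 1100/2047) = (46065607641/1676083600)/(236629/40940) = 46065607641/9687591260 in ≈ 4.755 in

Q = 46065607641/9687591260 in ≈ 4.755 in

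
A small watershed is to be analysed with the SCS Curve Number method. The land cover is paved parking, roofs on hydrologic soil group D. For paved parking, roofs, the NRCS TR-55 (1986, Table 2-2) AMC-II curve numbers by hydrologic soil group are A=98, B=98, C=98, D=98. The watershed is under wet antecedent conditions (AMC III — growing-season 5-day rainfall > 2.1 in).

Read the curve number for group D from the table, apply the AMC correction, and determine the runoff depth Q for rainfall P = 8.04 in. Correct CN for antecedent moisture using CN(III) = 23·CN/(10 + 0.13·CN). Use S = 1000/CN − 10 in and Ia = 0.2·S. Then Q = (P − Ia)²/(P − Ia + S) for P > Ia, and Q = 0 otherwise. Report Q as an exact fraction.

Q = 51088204729/6438748225 in ≈ 7.934 in

NRCS table: paved parking, roofs, soil group D → CN(II) = 98
Wet (AMC III): CN(III) = 23·98/(10 + 0.13·98) = 2254/(1137/50) = 112700/1137 ≈ 99.120
Retention S: 1000/CN − 10 with CN=99.120 → S = 100/1127 ≈ 0.089 in
Ia = 0.2S: 0.2·0.089 = 0.018 in (exactly 20/1127)
Excess rainfall: 8.040 − 0.018 = 8.022 in; P > Ia so Q > 0
Runoff Q = (P−Ia)²/(P−Ia+S) = (8.022)²/(8.022+0.089) = 51088204729/6438748225 ≈ 7.934 in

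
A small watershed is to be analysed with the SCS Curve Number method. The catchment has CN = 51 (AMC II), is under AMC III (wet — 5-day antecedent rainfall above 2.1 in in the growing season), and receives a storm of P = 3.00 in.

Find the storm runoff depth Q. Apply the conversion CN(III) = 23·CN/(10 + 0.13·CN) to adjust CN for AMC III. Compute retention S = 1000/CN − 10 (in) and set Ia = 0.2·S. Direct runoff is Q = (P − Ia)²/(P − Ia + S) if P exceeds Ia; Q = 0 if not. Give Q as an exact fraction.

CN(III) from CN(II)=51: (23·51)/(10 + 0.13·51) = 117300/1663 ≈ 70.535
Max retention: S = 1000/(117300/1663) − 10 = 4900/1173 in (≈ 4.177 in)
Ia = 0.2S: 0.2·4.177 = 0.835 in (exactly 980/1173)
P − Ia = 3.000 − 0.835 = 2539/1173 ≈ 2.165 in (> 0, runoff occurs)
Q = (2539/1173)²/((2539/1173) + 4900/1173) = (6446521/1375929)/(7439/1173) = 6446521/8725947 in ≈ 0.739 in

Q = 6446521/8725947 in ≈ 0.739 in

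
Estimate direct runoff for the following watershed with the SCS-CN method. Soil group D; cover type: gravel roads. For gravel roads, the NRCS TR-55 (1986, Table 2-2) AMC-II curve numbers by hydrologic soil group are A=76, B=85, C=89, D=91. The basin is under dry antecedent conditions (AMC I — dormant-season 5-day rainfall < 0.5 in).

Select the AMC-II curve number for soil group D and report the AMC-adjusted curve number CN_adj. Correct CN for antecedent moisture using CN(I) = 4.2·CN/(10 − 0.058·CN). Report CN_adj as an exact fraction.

CN_adj = 63700/787 ≈ 80.940

NRCS table: gravel roads, soil group D → CN(II) = 91
CN(I) from CN(II)=91: (4.2·91)/(10 − 0.058·91) = 63700/787 ≈ 80.940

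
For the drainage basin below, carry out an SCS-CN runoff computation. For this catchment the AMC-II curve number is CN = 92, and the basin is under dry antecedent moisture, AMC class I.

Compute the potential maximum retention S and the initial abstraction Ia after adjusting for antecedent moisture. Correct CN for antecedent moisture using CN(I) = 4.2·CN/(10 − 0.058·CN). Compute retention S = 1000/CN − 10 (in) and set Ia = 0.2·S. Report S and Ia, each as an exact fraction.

CN(I) from CN(II)=92: (4.2·92)/(10 − 0.058·92) = 48300/583 ≈ 82.847
S = 1000/(48300/583) − 10 = 1000/483 in ≈ 2.070 in
Ia = 0.2·(1000/483) = 200/483 in ≈ 0.414 in

S = 1000/483 in ≈ 2.070 in; Ia = 200/483 in ≈ 0.414 in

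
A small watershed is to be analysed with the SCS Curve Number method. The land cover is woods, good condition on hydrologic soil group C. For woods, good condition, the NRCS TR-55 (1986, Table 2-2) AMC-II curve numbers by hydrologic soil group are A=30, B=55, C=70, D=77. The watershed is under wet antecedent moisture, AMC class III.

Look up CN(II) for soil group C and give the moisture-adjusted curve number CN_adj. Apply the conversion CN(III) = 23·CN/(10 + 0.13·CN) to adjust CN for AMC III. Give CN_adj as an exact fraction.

NRCS table: woods, good condition, soil group C → CN(II) = 70
Wet (AMC III): CN(III) = 23·70/(10 + 0.13·70) = 1610/(191/10) = 16100/191 ≈ 84.293

CN_adj = 16100/191 ≈ 84.293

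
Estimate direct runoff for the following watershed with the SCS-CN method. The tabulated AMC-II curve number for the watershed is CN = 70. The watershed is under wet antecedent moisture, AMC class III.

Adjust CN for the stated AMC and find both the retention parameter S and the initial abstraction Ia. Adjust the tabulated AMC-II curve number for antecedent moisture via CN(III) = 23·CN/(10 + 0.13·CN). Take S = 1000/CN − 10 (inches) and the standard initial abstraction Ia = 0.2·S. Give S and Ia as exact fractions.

S = 300/161 in ≈ 1.863 in; Ia = 60/161 in ≈ 0.373 in

Adjust CN=70 to AMC III: 23·70/(10 + 0.13·70) → 1610 ÷ (191/10) = 16100/191 ≈ 84.293
Retention S: 1000/CN − 10 with CN=84.293 → S = 300/161 ≈ 1.863 in
Initial abstraction Ia = S/5 = (300/161)/5 = 60/161 ≈ 0.373 in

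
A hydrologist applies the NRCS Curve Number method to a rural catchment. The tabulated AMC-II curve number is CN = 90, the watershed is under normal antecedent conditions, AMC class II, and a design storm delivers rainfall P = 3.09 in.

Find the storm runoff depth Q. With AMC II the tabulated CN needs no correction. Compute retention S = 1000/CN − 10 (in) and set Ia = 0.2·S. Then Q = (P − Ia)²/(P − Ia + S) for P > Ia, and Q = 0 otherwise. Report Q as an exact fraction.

Q = 6661561/3222900 in ≈ 2.067 in

CN(II) = 90; AMC II needs no correction.
S = 1000/90 − 10 = 10/9 in ≈ 1.111 in
Ia = 0.2S: 0.2·1.111 = 0.222 in (exactly 2/9)
P − Ia = 3.090 − 0.222 = 2581/900 ≈ 2.868 in (> 0, runoff occurs)
Runoff Q = (P−Ia)²/(P−Ia+S) = (2.868)²/(2.868+1.111) = 6661561/3222900 ≈ 2.067 in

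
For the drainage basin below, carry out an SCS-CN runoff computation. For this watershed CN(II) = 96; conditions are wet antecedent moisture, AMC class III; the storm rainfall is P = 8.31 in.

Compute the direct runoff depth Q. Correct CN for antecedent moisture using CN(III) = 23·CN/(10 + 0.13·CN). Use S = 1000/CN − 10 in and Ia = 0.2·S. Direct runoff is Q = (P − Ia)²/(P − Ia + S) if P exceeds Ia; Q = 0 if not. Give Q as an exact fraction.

CN(III) from CN(II)=96: (23·96)/(10 + 0.13·96) = 27600/281 ≈ 98.221
S = 1000/(27600/281) − 10 = 25/138 in ≈ 0.181 in
Ia = 0.2S: 0.2·0.181 = 0.036 in (exactly 5/138)
P − Ia = 8.310 − 0.036 = 57089/6900 ≈ 8.274 in (> 0, runoff occurs)
Q = (57089/6900)²/((57089/6900) + 25/138) = (3259153921/47610000)/(58339/6900) = 3259153921/402539100 in ≈ 8.096 in

Q = 3259153921/402539100 in ≈ 8.096 in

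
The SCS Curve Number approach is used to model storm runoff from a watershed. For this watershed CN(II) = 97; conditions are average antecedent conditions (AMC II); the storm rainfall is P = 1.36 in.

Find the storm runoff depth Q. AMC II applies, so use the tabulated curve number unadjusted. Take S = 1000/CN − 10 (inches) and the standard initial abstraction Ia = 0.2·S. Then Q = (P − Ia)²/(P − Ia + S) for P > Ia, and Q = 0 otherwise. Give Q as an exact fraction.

Q = 4954952/4726325 in ≈ 1.048 in

AMC II — tabulated CN = 97 applies directly.
S = 1000/97 − 10 = 30/97 in ≈ 0.309 in
Ia = 0.2S: 0.2·0.309 = 0.062 in (exactly 6/97)
P − Ia = 1.360 − 0.062 = 3148/2425 ≈ 1.298 in (> 0, runoff occurs)
Q: (3148/2425)² ÷ (3898/2425) = 4954952/4726325 in (≈ 1.048 in)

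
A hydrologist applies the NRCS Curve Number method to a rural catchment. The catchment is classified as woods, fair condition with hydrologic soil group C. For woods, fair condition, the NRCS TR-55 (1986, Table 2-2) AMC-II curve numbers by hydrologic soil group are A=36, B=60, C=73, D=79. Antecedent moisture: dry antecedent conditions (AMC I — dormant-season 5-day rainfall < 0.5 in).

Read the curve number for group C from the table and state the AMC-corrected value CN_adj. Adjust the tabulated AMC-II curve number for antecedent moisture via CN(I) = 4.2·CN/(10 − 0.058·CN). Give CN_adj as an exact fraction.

CN_adj = 51100/961 ≈ 53.174

NRCS table: woods, fair condition, soil group C → CN(II) = 73
Dry (AMC I): CN(I) = 4.2·73/(10 − 0.058·73) = (1533/5)/(2883/500) = 51100/961 ≈ 53.174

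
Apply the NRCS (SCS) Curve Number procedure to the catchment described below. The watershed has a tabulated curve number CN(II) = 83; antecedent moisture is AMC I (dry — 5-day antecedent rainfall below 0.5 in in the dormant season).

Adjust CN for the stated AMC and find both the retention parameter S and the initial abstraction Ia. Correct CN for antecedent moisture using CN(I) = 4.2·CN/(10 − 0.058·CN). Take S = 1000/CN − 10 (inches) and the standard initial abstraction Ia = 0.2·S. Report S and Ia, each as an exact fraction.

S = 8500/1743 in ≈ 4.877 in; Ia = 1700/1743 in ≈ 0.975 in

Dry (AMC I): CN(I) = 4.2·83/(10 − 0.058·83) = (1743/5)/(2593/500) = 174300/2593 ≈ 67.219
Max retention: S = 1000/(174300/2593) − 10 = 8500/1743 in (≈ 4.877 in)
Initial abstraction Ia = S/5 = (8500/1743)/5 = 1700/1743 ≈ 0.975 in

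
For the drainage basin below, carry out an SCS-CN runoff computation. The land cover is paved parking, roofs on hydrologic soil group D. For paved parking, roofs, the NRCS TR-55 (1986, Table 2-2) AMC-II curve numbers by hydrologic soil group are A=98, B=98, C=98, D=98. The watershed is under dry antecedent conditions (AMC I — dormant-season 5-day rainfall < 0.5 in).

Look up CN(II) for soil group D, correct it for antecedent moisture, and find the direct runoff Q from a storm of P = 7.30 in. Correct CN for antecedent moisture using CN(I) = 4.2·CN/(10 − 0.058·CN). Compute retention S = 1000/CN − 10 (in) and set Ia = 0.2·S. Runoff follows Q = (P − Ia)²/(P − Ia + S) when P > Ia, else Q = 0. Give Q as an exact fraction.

Q = 5493329689/814113930 in ≈ 6.748 in

NRCS table: paved parking, roofs, soil group D → CN(II) = 98
CN(I) from CN(II)=98: (4.2·98)/(10 − 0.058·98) = 102900/1079 ≈ 95.366
S = 1000/(102900/1079) − 10 = 500/1029 in ≈ 0.486 in
Ia = 0.2·(500/1029) = 100/1029 in ≈ 0.097 in
P − Ia = 7.300 − 0.097 = 74117/10290 ≈ 7.203 in (> 0, runoff occurs)
Q = (74117/10290)²/((74117/10290) + 500/1029) = (5493329689/105884100)/(79117/10290) = 5493329689/814113930 in ≈ 6.748 in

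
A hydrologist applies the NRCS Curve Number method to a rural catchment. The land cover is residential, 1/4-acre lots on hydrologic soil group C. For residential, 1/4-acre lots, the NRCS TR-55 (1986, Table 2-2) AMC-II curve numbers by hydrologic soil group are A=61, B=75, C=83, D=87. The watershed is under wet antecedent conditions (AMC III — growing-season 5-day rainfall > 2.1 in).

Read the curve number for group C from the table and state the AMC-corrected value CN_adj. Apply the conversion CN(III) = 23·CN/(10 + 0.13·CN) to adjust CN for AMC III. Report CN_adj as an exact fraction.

CN_adj = 190900/2079 ≈ 91.823

NRCS table: residential, 1/4-acre lots, soil group C → CN(II) = 83
Wet (AMC III): CN(III) = 23·83/(10 + 0.13·83) = 1909/(2079/100) = 190900/2079 ≈ 91.823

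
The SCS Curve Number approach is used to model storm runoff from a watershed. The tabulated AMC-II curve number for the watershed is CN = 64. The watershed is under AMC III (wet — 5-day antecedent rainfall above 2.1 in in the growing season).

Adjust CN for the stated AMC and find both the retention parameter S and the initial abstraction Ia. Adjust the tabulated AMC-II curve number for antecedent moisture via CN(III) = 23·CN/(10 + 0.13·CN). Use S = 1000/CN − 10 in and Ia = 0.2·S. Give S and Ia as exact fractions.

S = 225/92 in ≈ 2.446 in; Ia = 45/92 in ≈ 0.489 in

Wet (AMC III): CN(III) = 23·64/(10 + 0.13·64) = 1472/(458/25) = 18400/229 ≈ 80.349
Retention S: 1000/CN − 10 with CN=80.349 → S = 225/92 ≈ 2.446 in
Ia = 0.2·(225/92) = 45/92 in ≈ 0.489 in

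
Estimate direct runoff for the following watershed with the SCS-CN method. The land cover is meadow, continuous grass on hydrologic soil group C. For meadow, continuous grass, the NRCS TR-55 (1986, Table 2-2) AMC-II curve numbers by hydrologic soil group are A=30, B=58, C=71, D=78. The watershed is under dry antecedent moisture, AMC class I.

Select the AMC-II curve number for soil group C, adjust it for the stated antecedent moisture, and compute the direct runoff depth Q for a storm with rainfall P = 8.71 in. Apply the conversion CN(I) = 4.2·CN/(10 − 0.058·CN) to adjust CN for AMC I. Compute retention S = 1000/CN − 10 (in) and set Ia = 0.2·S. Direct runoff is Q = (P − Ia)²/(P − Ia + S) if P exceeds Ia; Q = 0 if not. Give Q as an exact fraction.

NRCS table: meadow, continuous grass, soil group C → CN(II) = 71
CN(I) from CN(II)=71: (4.2·71)/(10 − 0.058·71) = 149100/2941 ≈ 50.697
Max retention: S = 1000/(149100/2941) − 10 = 14500/1491 in (≈ 9.725 in)
Ia = 0.2S: 0.2·9.725 = 1.945 in (exactly 2900/1491)
Excess rainfall: 8.710 − 1.945 = 6.765 in; P > Ia so Q > 0
Q = (1008661/149100)²/((1008661/149100) + 14500/1491) = (1017397012921/22230810000)/(2458661/149100) = 1017397012921/366586355100 in ≈ 2.775 in

Q = 1017397012921/366586355100 in ≈ 2.775 in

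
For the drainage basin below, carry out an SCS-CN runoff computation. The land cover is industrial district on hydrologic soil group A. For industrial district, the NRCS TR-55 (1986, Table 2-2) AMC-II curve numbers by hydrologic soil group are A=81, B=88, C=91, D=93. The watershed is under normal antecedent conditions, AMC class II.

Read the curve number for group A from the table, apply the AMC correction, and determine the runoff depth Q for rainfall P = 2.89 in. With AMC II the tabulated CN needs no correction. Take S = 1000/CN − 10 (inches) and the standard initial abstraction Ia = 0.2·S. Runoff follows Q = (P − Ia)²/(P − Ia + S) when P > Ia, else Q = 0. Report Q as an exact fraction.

Q = 384512881/312732900 in ≈ 1.230 in

NRCS table: industrial district, soil group A → CN(II) = 81
AMC II — tabulated CN = 81 applies directly.
S = 1000/81 − 10 = 190/81 in ≈ 2.346 in
Ia = 0.2S: 0.2·2.346 = 0.469 in (exactly 38/81)
Excess rainfall: 2.890 − 0.469 = 2.421 in; P > Ia so Q > 0
Runoff Q = (P−Ia)²/(P−Ia+S) = (2.421)²/(2.421+2.346) = 384512881/312732900 ≈ 1.230 in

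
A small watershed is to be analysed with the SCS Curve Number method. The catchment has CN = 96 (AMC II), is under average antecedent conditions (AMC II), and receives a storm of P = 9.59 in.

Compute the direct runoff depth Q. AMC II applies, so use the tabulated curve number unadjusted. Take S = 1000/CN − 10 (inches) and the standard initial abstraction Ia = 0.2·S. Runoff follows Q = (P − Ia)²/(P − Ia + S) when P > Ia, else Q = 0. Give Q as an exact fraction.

Q = 2033476/223275 in ≈ 9.107 in

CN(II) = 96; AMC II needs no correction.
Max retention: S = 1000/96 − 10 = 5/12 in (≈ 0.417 in)
Ia = 0.2S: 0.2·0.417 = 0.083 in (exactly 1/12)
P − Ia = 9.590 − 0.083 = 713/75 ≈ 9.507 in (> 0, runoff occurs)
Q = (713/75)²/((713/75) + 5/12) = (508369/5625)/(2977/300) = 2033476/223275 in ≈ 9.107 in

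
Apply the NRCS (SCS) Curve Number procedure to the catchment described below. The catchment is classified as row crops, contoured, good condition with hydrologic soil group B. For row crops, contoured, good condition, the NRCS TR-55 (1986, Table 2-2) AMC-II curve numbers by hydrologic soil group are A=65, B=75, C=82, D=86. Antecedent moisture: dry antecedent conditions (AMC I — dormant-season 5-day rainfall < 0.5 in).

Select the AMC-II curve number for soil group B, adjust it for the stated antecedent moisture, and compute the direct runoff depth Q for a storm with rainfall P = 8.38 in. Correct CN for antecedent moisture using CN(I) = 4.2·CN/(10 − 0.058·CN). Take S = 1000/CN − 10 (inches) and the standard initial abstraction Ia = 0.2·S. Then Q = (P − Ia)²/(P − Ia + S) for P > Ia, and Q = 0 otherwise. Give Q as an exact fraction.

NRCS table: row crops, contoured, good condition, soil group B → CN(II) = 75
CN(I) from CN(II)=75: (4.2·75)/(10 − 0.058·75) = 6300/113 ≈ 55.752
Max retention: S = 1000/(6300/113) − 10 = 500/63 in (≈ 7.937 in)
Initial abstraction Ia = S/5 = (500/63)/5 = 100/63 ≈ 1.587 in
Excess rainfall: 8.380 − 1.587 = 6.793 in; P > Ia so Q > 0
Runoff Q = (P−Ia)²/(P−Ia+S) = (6.793)²/(6.793+7.937) = 457831609/146150550 ≈ 3.133 in

Q = 457831609/146150550 in ≈ 3.133 in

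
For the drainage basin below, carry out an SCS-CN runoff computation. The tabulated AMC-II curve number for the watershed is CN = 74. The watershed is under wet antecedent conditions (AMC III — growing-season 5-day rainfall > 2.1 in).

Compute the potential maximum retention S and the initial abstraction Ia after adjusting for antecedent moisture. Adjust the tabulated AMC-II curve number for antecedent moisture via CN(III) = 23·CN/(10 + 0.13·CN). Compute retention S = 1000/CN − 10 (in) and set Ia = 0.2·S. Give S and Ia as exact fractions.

S = 1300/851 in ≈ 1.528 in; Ia = 260/851 in ≈ 0.306 in

Adjust CN=74 to AMC III: 23·74/(10 + 0.13·74) → 1702 ÷ (981/50) = 85100/981 ≈ 86.748
Retention S: 1000/CN − 10 with CN=86.748 → S = 1300/851 ≈ 1.528 in
Initial abstraction Ia = S/5 = (1300/851)/5 = 260/851 ≈ 0.306 in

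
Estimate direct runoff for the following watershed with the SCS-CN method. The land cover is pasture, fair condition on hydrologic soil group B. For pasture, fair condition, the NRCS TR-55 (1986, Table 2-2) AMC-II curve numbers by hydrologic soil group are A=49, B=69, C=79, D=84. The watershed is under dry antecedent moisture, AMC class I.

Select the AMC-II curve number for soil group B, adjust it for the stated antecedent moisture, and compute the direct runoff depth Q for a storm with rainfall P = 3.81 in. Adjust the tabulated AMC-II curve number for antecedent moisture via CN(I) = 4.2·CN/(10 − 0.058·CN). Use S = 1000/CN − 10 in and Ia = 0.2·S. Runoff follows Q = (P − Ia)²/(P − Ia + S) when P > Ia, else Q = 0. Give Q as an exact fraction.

NRCS table: pasture, fair condition, soil group B → CN(II) = 69
CN(I) from CN(II)=69: (4.2·69)/(10 − 0.058·69) = 144900/2999 ≈ 48.316
S = 1000/(144900/2999) − 10 = 15500/1449 in ≈ 10.697 in
Ia = 0.2·(15500/1449) = 3100/1449 in ≈ 2.139 in
Excess rainfall: 3.810 − 2.139 = 1.671 in; P > Ia so Q > 0
Q = (242069/144900)²/((242069/144900) + 15500/1449) = (58597400761/20996010000)/(1792069/144900) = 58597400761/259670798100 in ≈ 0.226 in

Q = 58597400761/259670798100 in ≈ 0.226 in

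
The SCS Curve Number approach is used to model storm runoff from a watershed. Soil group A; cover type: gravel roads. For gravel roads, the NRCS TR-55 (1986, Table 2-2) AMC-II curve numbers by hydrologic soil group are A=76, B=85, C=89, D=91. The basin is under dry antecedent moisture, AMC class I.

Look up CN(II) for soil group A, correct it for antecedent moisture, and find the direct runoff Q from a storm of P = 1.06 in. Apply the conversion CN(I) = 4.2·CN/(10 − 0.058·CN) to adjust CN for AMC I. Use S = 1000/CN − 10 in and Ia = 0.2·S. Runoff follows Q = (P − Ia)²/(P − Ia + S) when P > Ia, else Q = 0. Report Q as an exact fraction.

NRCS table: gravel roads, soil group A → CN(II) = 76
CN(I) from CN(II)=76: (4.2·76)/(10 − 0.058·76) = 13300/233 ≈ 57.082
S = 1000/(13300/233) − 10 = 1000/133 in ≈ 7.519 in
Initial abstraction Ia = S/5 = (1000/133)/5 = 200/133 ≈ 1.504 in
P = 1.060 ≤ Ia = 1.504 in: entire storm abstracted, Q = 0.

Q = 0 in ≈ 0.000 in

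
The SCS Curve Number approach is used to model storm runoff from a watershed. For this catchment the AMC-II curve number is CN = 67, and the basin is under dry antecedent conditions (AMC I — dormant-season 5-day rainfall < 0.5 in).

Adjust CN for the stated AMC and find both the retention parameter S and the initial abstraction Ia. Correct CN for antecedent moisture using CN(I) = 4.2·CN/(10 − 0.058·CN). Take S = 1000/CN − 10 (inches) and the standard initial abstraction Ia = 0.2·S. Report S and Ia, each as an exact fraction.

CN(I) from CN(II)=67: (4.2·67)/(10 − 0.058·67) = 46900/1019 ≈ 46.026
Retention S: 1000/CN − 10 with CN=46.026 → S = 5500/469 ≈ 11.727 in
Ia = 0.2S: 0.2·11.727 = 2.345 in (exactly 1100/469)

S = 5500/469 in ≈ 11.727 in; Ia = 1100/469 in ≈ 2.345 in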